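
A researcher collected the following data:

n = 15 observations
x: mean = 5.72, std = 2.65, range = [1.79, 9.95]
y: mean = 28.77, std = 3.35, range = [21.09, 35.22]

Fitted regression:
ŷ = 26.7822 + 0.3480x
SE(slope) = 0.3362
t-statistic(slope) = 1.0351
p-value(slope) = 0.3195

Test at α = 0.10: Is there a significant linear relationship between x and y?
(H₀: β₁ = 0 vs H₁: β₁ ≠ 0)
p-value = 0.3195 ≥ α = 0.10, so we fail to reject H₀. The relationship is not significant.

Hypothesis test for the slope coefficient:

H₀: β₁ = 0 (no linear relationship)
H₁: β₁ ≠ 0 (linear relationship exists)

Test statistic: t = β̂₁ / SE(β̂₁) = 0.3480 / 0.3362 = 1.0351

p = 0.3195: how often a slope estimate this far from 0 (in SE units) would arise by chance if β₁ were truly 0.

Decision rule: reject H₀ if p-value < α.
p-value = 0.3195 ≥ α = 0.10 → fail to reject H₀.

There is not sufficient evidence at the 10% significance level to conclude that a linear relationship exists between x and y.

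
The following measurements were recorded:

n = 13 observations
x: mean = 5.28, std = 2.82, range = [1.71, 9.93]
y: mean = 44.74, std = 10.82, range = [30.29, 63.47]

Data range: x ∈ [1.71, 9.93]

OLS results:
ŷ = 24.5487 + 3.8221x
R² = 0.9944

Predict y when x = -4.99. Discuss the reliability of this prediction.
The equation gives ŷ = 5.4764; however x = -4.99 is 6.70 units below the observed range, so this extrapolated value should not be trusted.

Prediction calculation:
ŷ = 24.5487 + 3.8221 × (-4.99)
ŷ = 5.4764

Reliability:
- Data range: x ∈ [1.71, 9.93]
- Prediction point: x = -4.99 is 6.70 units below the observed range → this is EXTRAPOLATION, not interpolation

Why that matters here:
- There are no observations near this x to validate the fitted line there
- The linear relationship may not hold outside the observed range
- Real relationships often flatten, saturate, or turn nonlinear at extremes

A defensible statement: 'if the linear trend continued to x = -4.99, y would be about 5.4764' — the premise is untested.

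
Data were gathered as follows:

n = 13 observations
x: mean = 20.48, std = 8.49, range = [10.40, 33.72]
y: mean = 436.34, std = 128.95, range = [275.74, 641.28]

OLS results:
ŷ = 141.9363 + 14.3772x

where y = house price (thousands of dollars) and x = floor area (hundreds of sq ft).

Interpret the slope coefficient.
For each additional hundred sq ft of floor area, predicted house price increases by approximately 14.3772 thousand dollars.

The slope β₁ = 14.3772 gives the rate at which the fitted house price changes with floor area.

Interpretation:
- Floor area up by 1 hundred sq ft → predicted house price increases by 14.3772 thousand dollars
- The effect is assumed constant over the observed range of x (linearity)
- The slope describes association in these data, not necessarily a causal effect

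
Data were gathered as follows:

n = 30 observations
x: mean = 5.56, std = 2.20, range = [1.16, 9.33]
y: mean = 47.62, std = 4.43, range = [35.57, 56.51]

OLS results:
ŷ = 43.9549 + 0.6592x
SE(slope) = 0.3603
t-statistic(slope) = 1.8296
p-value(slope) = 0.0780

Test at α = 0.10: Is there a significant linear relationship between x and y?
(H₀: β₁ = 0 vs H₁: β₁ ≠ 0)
p-value = 0.0780 < α = 0.10, so we reject H₀. The relationship is significant.

Hypothesis test for the slope coefficient:

H₀: β₁ = 0 (no linear relationship)
H₁: β₁ ≠ 0 (linear relationship exists)

Test statistic: t = β̂₁ / SE(β̂₁) = 0.6592 / 0.3603 = 1.8296

The p-value (0.0780) is the probability, under H₀, of a t-statistic at least as extreme as |t| = 1.8296 (two-sided, df = n − 2 = 28).

Decision rule: reject H₀ if p-value < α.
p-value = 0.0780 < α = 0.10 → reject H₀.

Conclusion: the linear association between x and y is significant at the 10% level.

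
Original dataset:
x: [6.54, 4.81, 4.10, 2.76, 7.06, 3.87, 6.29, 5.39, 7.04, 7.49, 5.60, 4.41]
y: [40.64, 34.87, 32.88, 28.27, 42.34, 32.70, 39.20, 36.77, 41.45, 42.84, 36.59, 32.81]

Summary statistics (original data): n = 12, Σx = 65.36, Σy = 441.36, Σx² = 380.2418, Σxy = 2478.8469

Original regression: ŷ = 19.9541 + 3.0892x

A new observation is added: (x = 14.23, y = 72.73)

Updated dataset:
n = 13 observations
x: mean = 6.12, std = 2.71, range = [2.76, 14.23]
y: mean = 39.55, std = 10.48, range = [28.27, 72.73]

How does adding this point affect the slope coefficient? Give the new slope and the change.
New slope β₁ = 3.8380 versus 3.0892 before: a change of +0.7488 (+24.2%).

The new point has HIGH LEVERAGE: x = 14.23 is far from the original mean x̄ = 65.36/12 ≈ 5.45 (original range [2.76, 7.49]).

Step 1: Update the sums with the new point (n goes from 12 to 13)
Σx  = 65.36 + 14.23 = 79.59
Σy  = 441.36 + 72.73 = 514.09
Σx² = 380.2418 + 14.23² = 380.2418 + 202.4929 = 582.7347
Σxy = 2478.8469 + 14.23×72.73 = 2478.8469 + 1034.9479 = 3513.7948

Step 2: Recompute the slope with b₁ = (nΣxy − ΣxΣy) / (nΣx² − (Σx)²)
Numerator   = 13×3513.7948 − 79.59×514.09 = 45679.3324 − 40916.4231 = 4762.9093
Denominator = 13×582.7347 − 79.59² = 7575.5511 − 6334.5681 = 1240.9830
b₁(new) = 4762.9093 / 1240.9830 = 3.8380

(Same formula on the original sums: (12×2478.8469 − 65.36×441.36) / (12×380.2418 − 65.36²) = 898.8732 / 290.9720 = 3.0892, matching the given fit.)

Step 3: Change in slope
Δβ₁ = 3.8380 − 3.0892 = +0.7488
Relative change = +0.7488 / 3.0892 × 100% = +24.2%
→ the slope increases when the point is added.

A high-leverage point only changes the slope if it is off the original line; here y = 72.73 is above the original trend, so the slope increases.
In practice: investigate whether it comes from the same population as the rest of the sample; check such a point for data-entry or measurement error.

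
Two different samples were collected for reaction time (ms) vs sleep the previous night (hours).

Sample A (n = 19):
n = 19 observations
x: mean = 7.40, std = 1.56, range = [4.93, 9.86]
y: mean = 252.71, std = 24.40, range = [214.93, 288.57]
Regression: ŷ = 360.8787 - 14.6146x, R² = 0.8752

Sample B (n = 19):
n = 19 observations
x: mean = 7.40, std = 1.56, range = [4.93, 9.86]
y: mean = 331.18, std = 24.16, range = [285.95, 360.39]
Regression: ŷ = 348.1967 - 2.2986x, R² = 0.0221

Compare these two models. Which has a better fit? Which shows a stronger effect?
Model A has the better fit (R² = 0.8752 vs 0.0221). Model A shows the stronger effect (|β₁| = 14.6146 vs 2.2986).

Model Comparison:

Goodness of fit (R²):
- Model A: R² = 0.8752 → 87.52% of variance in reaction time explained
- Model B: R² = 0.0221 → 2.21% of variance in reaction time explained
- 0.8752 > 0.0221 → Model A has the better fit

Which has the larger per-hour effect? (|β₁|)
- Model A: β₁ = -14.6146 → predicted reaction time falls 14.6146 ms per additional hour of sleep
- Model B: β₁ = -2.2986 → predicted reaction time falls 2.2986 ms per additional hour of sleep
- |-14.6146| > |-2.2986| → Model A shows the stronger marginal effect

Note: A steeper slope doesn't make a better model if the scatter around the line is large.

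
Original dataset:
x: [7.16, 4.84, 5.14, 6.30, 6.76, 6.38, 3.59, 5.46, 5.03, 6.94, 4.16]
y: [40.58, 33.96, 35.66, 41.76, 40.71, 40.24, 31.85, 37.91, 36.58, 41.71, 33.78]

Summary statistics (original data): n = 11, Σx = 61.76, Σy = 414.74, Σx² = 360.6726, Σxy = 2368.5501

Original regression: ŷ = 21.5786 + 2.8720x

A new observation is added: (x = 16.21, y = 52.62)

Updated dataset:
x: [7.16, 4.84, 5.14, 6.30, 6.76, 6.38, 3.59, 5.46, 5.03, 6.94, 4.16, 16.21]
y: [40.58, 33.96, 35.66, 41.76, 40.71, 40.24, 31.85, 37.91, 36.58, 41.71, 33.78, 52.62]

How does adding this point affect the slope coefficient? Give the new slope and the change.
The slope changes from 2.8720 to 1.5822 (change of -1.2898, or -44.9%).

x = 16.21 lies well outside the original x-range [3.59, 7.16] (x̄ ≈ 5.61), so this observation has high leverage and can move the slope substantially.

Step 1: Update the sums with the new point (n goes from 11 to 12)
Σx  = 61.76 + 16.21 = 77.97
Σy  = 414.74 + 52.62 = 467.36
Σx² = 360.6726 + 16.21² = 360.6726 + 262.7641 = 623.4367
Σxy = 2368.5501 + 16.21×52.62 = 2368.5501 + 852.9702 = 3221.5203

Step 2: Recompute the slope with b₁ = (nΣxy − ΣxΣy) / (nΣx² − (Σx)²)
Numerator   = 12×3221.5203 − 77.97×467.36 = 38658.2436 − 36440.0592 = 2218.1844
Denominator = 12×623.4367 − 77.97² = 7481.2404 − 6079.3209 = 1401.9195
b₁(new) = 2218.1844 / 1401.9195 = 1.5822

(Same formula on the original sums: (11×2368.5501 − 61.76×414.74) / (11×360.6726 − 61.76²) = 439.7087 / 153.1010 = 2.8720, matching the given fit.)

Step 3: Change in slope
Δβ₁ = 1.5822 − 2.8720 = -1.2898
Relative change = -1.2898 / 2.8720 × 100% = -44.9%
→ the slope decreases when the point is added.

A high-leverage point only changes the slope if it is off the original line; here y = 52.62 is below the original trend, so the slope decreases.
In practice: investigate whether it comes from the same population as the rest of the sample; check such a point for data-entry or measurement error.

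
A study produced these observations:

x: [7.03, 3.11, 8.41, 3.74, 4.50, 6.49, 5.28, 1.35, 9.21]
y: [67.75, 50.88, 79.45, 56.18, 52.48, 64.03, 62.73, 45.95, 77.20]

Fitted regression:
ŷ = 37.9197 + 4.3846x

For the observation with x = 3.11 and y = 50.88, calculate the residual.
Residual = -0.6758

The residual is the difference between the actual value and the predicted value:

Residual = y - ŷ

Step 1: Calculate predicted value
ŷ = 37.9197 + 4.3846 × 3.11
ŷ = 51.5558

Step 2: Calculate residual
Residual = 50.88 - 51.5558
Residual = -0.6758

Sign check: y < ŷ, so the point is below the line and the fit overestimates here.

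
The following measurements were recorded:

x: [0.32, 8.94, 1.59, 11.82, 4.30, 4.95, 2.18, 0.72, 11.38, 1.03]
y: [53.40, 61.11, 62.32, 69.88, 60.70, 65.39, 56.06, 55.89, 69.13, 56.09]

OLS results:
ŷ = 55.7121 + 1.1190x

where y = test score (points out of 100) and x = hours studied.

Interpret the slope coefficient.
For each additional hour of study time, predicted test score increases by approximately 1.1190 points.

β₁ = 1.1190 is the change in predicted test score (points) per additional hour of study time.

Interpretation:
- Study time up by 1 hour → predicted test score increases by 1.1190 points
- The effect is assumed constant over the observed range of x (linearity)

(β₀ = 55.7121 is the fitted value at x = 0 and is not part of the slope interpretation.)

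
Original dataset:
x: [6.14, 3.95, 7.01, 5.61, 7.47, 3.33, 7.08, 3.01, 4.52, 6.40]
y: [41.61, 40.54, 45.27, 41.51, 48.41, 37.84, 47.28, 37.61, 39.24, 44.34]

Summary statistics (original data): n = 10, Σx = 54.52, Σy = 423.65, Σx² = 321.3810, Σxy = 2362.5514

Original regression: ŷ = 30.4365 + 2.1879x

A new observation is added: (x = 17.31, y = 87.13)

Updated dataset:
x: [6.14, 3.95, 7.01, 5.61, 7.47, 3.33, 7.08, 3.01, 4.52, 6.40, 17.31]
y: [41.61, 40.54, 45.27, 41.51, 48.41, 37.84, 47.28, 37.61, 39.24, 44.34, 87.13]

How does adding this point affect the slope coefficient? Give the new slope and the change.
The slope changes from 2.1879 to 3.5230 (change of +1.3351, or +61.0%).

The new point has HIGH LEVERAGE: x = 17.31 is far from the original mean x̄ = 54.52/10 ≈ 5.45 (original range [3.01, 7.47]).

Step 1: Update the sums with the new point (n goes from 10 to 11)
Σx  = 54.52 + 17.31 = 71.83
Σy  = 423.65 + 87.13 = 510.78
Σx² = 321.3810 + 17.31² = 321.3810 + 299.6361 = 621.0171
Σxy = 2362.5514 + 17.31×87.13 = 2362.5514 + 1508.2203 = 3870.7717

Step 2: Recompute the slope with b₁ = (nΣxy − ΣxΣy) / (nΣx² − (Σx)²)
Numerator   = 11×3870.7717 − 71.83×510.78 = 42578.4887 − 36689.3274 = 5889.1613
Denominator = 11×621.0171 − 71.83² = 6831.1881 − 5159.5489 = 1671.6392
b₁(new) = 5889.1613 / 1671.6392 = 3.5230

(Same formula on the original sums: (10×2362.5514 − 54.52×423.65) / (10×321.3810 − 54.52²) = 528.1160 / 241.3796 = 2.1879, matching the given fit.)

Step 3: Change in slope
Δβ₁ = 3.5230 − 2.1879 = +1.3351
Relative change = +1.3351 / 2.1879 × 100% = +61.0%
→ the slope increases when the point is added.

A high-leverage point only changes the slope if it is off the original line; here y = 87.13 is above the original trend, so the slope increases.
In practice: check such a point for data-entry or measurement error; refit with and without it and report both if conclusions differ.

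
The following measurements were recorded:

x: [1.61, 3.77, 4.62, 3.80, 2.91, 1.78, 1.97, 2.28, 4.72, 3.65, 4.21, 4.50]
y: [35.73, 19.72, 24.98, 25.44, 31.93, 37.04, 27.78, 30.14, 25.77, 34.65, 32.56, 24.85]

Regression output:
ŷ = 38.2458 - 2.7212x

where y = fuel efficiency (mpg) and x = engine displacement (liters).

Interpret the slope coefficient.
An increase of one liter in engine displacement is associated with a 2.7212 mpg decrease in predicted fuel efficiency.

The slope β₁ = -2.7212 gives the rate at which the fitted fuel efficiency changes with engine displacement.

Interpretation:
- Engine displacement up by 1 liter → predicted fuel efficiency decreases by 2.7212 mpg
- This is a linear approximation: the same per-unit change is assumed across the whole observed x range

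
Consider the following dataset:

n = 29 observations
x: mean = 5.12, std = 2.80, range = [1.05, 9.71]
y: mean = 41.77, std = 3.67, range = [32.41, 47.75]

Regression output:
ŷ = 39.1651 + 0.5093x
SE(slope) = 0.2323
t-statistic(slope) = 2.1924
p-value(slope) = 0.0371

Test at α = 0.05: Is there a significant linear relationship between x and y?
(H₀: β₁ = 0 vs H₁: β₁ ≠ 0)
p-value = 0.0371 < α = 0.05, so we reject H₀. The relationship is significant.

Hypothesis test for the slope coefficient:

H₀: β₁ = 0 (no linear relationship)
H₁: β₁ ≠ 0 (linear relationship exists)

Test statistic: t = β̂₁ / SE(β̂₁) = 0.5093 / 0.2323 = 2.1924

With df = 27, the two-sided p-value for |t| = 2.1924 is 0.0371.

Decision rule: reject H₀ if p-value < α.
p-value = 0.0371 < α = 0.05 → reject H₀.

At α = 0.05 the data do provide convincing evidence of a nonzero slope.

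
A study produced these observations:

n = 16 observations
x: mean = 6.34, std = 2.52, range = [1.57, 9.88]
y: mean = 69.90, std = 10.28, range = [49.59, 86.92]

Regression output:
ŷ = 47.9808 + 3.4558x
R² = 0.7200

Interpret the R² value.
About 72.00% of the variability in y is accounted for by the regression on x (R² = 0.7200) — a strong linear fit.

R² (coefficient of determination) measures the proportion of variance in y explained by the regression model.

Here R² = 0.7200:
- Explained: 72.00% of the variation in y
- Unexplained (residual): 100% − 72.00% = 28.00%
- Rule of thumb (below 0.3 weak; 0.3 to below 0.7 moderate; 0.7 and above strong) → strong

Note: R² says nothing about causation, and a high R² does not by itself mean the linear form is appropriate — check the residuals.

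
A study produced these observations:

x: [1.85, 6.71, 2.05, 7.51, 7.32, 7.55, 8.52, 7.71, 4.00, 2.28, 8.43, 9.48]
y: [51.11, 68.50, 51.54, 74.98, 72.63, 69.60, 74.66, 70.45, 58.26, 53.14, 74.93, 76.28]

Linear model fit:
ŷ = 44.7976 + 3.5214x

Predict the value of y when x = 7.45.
ŷ = 71.0320

x = 7.45 lies inside the observed range [1.85, 9.48], so the fitted equation applies directly:

ŷ = 44.7976 + 3.5214 × 7.45
ŷ = 44.7976 + 26.2344
ŷ = 71.0320

This is a point prediction; actual observations scatter around it by roughly the residual standard deviation.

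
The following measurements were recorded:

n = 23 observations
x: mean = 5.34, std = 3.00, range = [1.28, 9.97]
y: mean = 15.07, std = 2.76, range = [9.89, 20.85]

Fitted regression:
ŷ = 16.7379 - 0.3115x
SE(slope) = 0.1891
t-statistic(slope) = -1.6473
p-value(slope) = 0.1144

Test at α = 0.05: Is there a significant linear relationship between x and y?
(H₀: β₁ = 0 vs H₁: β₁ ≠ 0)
p-value = 0.1144 ≥ α = 0.05, so we fail to reject H₀. The relationship is not significant.

Hypothesis test for the slope coefficient:

H₀: β₁ = 0 (no linear relationship)
H₁: β₁ ≠ 0 (linear relationship exists)

Test statistic: t = β̂₁ / SE(β̂₁) = -0.3115 / 0.1891 = -1.6473

p = 0.1144: how often a slope estimate this far from 0 (in SE units) would arise by chance if β₁ were truly 0.

Decision rule: reject H₀ if p-value < α.
p-value = 0.1144 ≥ α = 0.05 → fail to reject H₀.

Conclusion: the linear association between x and y is not significant at the 5% level.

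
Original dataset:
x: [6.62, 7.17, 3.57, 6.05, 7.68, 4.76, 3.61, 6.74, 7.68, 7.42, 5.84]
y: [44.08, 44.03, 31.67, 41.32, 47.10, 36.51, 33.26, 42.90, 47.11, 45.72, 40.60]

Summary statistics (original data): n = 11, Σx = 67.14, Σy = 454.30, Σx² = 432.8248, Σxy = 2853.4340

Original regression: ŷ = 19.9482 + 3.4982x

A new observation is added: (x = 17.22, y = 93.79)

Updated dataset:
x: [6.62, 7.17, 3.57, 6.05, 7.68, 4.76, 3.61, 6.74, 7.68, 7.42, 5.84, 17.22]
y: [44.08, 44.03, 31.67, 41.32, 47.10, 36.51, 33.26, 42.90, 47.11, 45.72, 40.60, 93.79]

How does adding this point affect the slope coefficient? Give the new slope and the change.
The slope changes from 3.4982 to 4.5151 (change of +1.0169, or +29.1%).

The new point has HIGH LEVERAGE: x = 17.22 is far from the original mean x̄ = 67.14/11 ≈ 6.10 (original range [3.57, 7.68]).

Step 1: Update the sums with the new point (n goes from 11 to 12)
Σx  = 67.14 + 17.22 = 84.36
Σy  = 454.30 + 93.79 = 548.09
Σx² = 432.8248 + 17.22² = 432.8248 + 296.5284 = 729.3532
Σxy = 2853.4340 + 17.22×93.79 = 2853.4340 + 1615.0638 = 4468.4978

Step 2: Recompute the slope with b₁ = (nΣxy − ΣxΣy) / (nΣx² − (Σx)²)
Numerator   = 12×4468.4978 − 84.36×548.09 = 53621.9736 − 46236.8724 = 7385.1012
Denominator = 12×729.3532 − 84.36² = 8752.2384 − 7116.6096 = 1635.6288
b₁(new) = 7385.1012 / 1635.6288 = 4.5151

(Same formula on the original sums: (11×2853.4340 − 67.14×454.30) / (11×432.8248 − 67.14²) = 886.0720 / 253.2932 = 3.4982, matching the given fit.)

Step 3: Change in slope
Δβ₁ = 4.5151 − 3.4982 = +1.0169
Relative change = +1.0169 / 3.4982 × 100% = +29.1%
→ the slope increases when the point is added.

Because the point sits above the extension of the original line at a high-leverage x, it tilts the fit up.
In practice: examine leverage (hᵢ) and Cook's distance rather than deleting it automatically.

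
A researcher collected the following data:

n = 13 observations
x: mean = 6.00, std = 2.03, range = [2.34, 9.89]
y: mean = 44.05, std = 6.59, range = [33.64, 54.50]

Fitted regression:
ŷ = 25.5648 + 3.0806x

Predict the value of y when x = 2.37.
ŷ = 32.8658

Plug x = 2.37 into the fitted line:

ŷ = 25.5648 + 3.0806 × 2.37
ŷ = 25.5648 + 7.3010
ŷ = 32.8658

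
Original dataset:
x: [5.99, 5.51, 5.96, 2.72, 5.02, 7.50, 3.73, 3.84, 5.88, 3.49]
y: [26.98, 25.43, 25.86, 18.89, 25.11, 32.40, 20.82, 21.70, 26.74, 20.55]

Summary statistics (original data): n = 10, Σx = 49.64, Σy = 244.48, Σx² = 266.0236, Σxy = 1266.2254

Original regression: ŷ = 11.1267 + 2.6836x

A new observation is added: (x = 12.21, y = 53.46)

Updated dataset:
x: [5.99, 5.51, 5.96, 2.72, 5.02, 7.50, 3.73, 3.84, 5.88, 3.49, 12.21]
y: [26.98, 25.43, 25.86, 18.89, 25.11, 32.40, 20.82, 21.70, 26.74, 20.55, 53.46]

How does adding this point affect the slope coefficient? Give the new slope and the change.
The slope changes from 2.6836 to 3.6194 (change of +0.9358, or +34.9%).

The new point has HIGH LEVERAGE: x = 12.21 is far from the original mean x̄ = 49.64/10 ≈ 4.96 (original range [2.72, 7.50]).

Step 1: Update the sums with the new point (n goes from 10 to 11)
Σx  = 49.64 + 12.21 = 61.85
Σy  = 244.48 + 53.46 = 297.94
Σx² = 266.0236 + 12.21² = 266.0236 + 149.0841 = 415.1077
Σxy = 1266.2254 + 12.21×53.46 = 1266.2254 + 652.7466 = 1918.9720

Step 2: Recompute the slope with b₁ = (nΣxy − ΣxΣy) / (nΣx² − (Σx)²)
Numerator   = 11×1918.9720 − 61.85×297.94 = 21108.6920 − 18427.5890 = 2681.1030
Denominator = 11×415.1077 − 61.85² = 4566.1847 − 3825.4225 = 740.7622
b₁(new) = 2681.1030 / 740.7622 = 3.6194

(Same formula on the original sums: (10×1266.2254 − 49.64×244.48) / (10×266.0236 − 49.64²) = 526.2668 / 196.1064 = 2.6836, matching the given fit.)

Step 3: Change in slope
Δβ₁ = 3.6194 − 2.6836 = +0.9358
Relative change = +0.9358 / 2.6836 × 100% = +34.9%
→ the slope increases when the point is added.

A high-leverage point only changes the slope if it is off the original line; here y = 53.46 is above the original trend, so the slope increases.
In practice: check such a point for data-entry or measurement error; refit with and without it and report both if conclusions differ.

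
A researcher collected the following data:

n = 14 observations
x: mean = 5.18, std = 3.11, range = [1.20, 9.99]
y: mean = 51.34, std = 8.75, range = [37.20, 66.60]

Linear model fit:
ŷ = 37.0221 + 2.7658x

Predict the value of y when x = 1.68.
ŷ = 41.6686

To predict y for x = 1.68, substitute into the regression equation:

ŷ = 37.0221 + 2.7658 × 1.68
ŷ = 37.0221 + 4.6465
ŷ = 41.6686

This is a point prediction; actual observations scatter around it by roughly the residual standard deviation.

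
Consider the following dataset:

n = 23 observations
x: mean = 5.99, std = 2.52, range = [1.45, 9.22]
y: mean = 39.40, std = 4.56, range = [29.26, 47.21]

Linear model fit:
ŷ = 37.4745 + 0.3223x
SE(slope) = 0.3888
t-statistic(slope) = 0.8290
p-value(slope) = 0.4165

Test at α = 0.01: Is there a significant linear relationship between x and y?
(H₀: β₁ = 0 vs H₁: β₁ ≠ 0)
p-value = 0.4165 ≥ α = 0.01, so we fail to reject H₀. The relationship is not significant.

Hypothesis test for the slope coefficient:

H₀: β₁ = 0 (no linear relationship)
H₁: β₁ ≠ 0 (linear relationship exists)

Test statistic: t = β̂₁ / SE(β̂₁) = 0.3223 / 0.3888 = 0.8290

p = 0.4165: how often a slope estimate this far from 0 (in SE units) would arise by chance if β₁ were truly 0.

Decision rule: reject H₀ if p-value < α.
p-value = 0.4165 ≥ α = 0.01 → fail to reject H₀.

At α = 0.01 the data do not provide convincing evidence of a nonzero slope.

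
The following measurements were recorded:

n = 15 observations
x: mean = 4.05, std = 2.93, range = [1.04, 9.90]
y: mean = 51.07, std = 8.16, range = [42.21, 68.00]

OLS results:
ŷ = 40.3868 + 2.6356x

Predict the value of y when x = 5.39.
ŷ = 54.5927

x = 5.39 lies inside the observed range [1.04, 9.90], so the fitted equation applies directly:

ŷ = 40.3868 + 2.6356 × 5.39
ŷ = 40.3868 + 14.2059
ŷ = 54.5927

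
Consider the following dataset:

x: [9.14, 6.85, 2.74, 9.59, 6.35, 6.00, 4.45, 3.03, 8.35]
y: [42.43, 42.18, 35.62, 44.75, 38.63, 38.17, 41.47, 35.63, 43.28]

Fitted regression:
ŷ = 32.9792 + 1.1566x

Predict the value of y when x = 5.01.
ŷ = 38.7738

x = 5.01 lies inside the observed range [2.74, 9.59], so the fitted equation applies directly:

ŷ = 32.9792 + 1.1566 × 5.01
ŷ = 32.9792 + 5.7946
ŷ = 38.7738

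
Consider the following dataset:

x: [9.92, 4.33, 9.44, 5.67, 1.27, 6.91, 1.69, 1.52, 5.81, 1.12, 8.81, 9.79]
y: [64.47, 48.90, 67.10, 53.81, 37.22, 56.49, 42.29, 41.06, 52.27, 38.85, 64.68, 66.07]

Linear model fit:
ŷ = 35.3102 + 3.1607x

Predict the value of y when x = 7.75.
ŷ = 59.8056

To predict y for x = 7.75, substitute into the regression equation:

ŷ = 35.3102 + 3.1607 × 7.75
ŷ = 35.3102 + 24.4954
ŷ = 59.8056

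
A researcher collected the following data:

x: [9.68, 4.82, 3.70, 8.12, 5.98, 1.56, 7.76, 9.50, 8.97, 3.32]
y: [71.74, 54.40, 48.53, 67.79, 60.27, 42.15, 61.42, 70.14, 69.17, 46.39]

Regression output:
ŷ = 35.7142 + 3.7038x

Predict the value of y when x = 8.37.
ŷ = 66.7150

To predict y for x = 8.37, substitute into the regression equation:

ŷ = 35.7142 + 3.7038 × 8.37
ŷ = 35.7142 + 31.0008
ŷ = 66.7150

This is a point prediction; actual observations scatter around it by roughly the residual standard deviation.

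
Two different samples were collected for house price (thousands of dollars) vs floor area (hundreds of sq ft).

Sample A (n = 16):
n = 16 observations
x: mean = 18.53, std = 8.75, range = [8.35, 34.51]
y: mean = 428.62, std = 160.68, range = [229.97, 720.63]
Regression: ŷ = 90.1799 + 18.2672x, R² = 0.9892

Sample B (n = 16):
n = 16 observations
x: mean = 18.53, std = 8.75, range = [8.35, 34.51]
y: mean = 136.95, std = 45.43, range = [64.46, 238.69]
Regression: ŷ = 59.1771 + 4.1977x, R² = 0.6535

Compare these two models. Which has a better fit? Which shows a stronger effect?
Model A has the better fit (R² = 0.9892 vs 0.6535). Model A shows the stronger effect (|β₁| = 18.2672 vs 4.1977).

Model Comparison:

Which explains more variance? (R²)
- Model A: R² = 0.9892 → 98.92% of variance in house price explained
- Model B: R² = 0.6535 → 65.35% of variance in house price explained
- 0.9892 > 0.6535 → Model A has the better fit

Effect size (slope magnitude):
- Model A: β₁ = 18.2672 → predicted house price rises 18.2672 thousand dollars per additional hundred sq ft of floor area
- Model B: β₁ = 4.1977 → predicted house price rises 4.1977 thousand dollars per additional hundred sq ft of floor area
- |18.2672| > |4.1977| → Model A shows the stronger marginal effect

Note: The two samples could reflect different populations, time periods, or measurement quality.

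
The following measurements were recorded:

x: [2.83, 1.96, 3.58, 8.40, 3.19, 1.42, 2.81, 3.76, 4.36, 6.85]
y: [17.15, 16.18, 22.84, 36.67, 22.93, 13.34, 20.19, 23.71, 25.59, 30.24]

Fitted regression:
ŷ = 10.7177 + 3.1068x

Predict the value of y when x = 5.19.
ŷ = 26.8420

Plug x = 5.19 into the fitted line:

ŷ = 10.7177 + 3.1068 × 5.19
ŷ = 10.7177 + 16.1243
ŷ = 26.8420

This is a point prediction; actual observations scatter around it by roughly the residual standard deviation.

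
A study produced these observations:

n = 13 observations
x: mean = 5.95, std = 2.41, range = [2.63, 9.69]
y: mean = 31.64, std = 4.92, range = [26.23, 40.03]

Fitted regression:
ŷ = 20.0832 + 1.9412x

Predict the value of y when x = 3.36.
ŷ = 26.6056

To predict y for x = 3.36, substitute into the regression equation:

ŷ = 20.0832 + 1.9412 × 3.36
ŷ = 20.0832 + 6.5224
ŷ = 26.6056

This is the fitted mean response at that x — an individual observation would come with a wider prediction interval.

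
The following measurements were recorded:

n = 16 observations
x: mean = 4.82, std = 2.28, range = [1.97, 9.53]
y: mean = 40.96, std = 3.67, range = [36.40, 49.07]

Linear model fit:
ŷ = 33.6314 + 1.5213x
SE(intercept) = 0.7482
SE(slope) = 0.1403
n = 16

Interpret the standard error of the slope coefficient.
SE(β̂₁) = 0.1403 is the estimated standard deviation of the slope estimate across repeated samples; relative to β̂₁ = 1.5213 that is 9.2%, a precise estimate.

SE(β̂₁) = 0.1403 says: if we drew many samples of n = 16 from the same population and refit each time, the fitted slopes would scatter with a standard deviation of roughly 0.1403 around the true β₁.

Relative precision:
- SE / |β̂₁| = 0.1403 / 1.5213 = 9.2%
- Rule of thumb (under 20%: precise; 20% to under 50%: moderately precise; 50% or more: imprecise) → precise

Rough 95% range (±2 SE): 1.5213 ± 0.2806 → (1.2407, 1.8019).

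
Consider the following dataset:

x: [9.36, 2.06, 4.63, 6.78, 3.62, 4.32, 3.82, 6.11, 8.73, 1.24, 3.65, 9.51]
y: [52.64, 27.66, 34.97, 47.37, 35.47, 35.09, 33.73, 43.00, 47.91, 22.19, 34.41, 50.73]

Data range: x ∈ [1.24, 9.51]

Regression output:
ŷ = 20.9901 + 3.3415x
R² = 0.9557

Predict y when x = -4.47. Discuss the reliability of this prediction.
The equation gives ŷ = 6.0536; however x = -4.47 is 5.71 units below the observed range, so this extrapolated value should not be trusted.

Prediction calculation:
ŷ = 20.9901 + 3.3415 × (-4.47)
ŷ = 6.0536

Reliability:
- Data range: x ∈ [1.24, 9.51]
- Prediction point: x = -4.47 is 5.71 units below the observed range → this is EXTRAPOLATION, not interpolation

Why that matters here:
- The standard error of prediction grows with (x − x̄)², and x = -4.47 is far from x̄ = 5.32
- There are no observations near this x to validate the fitted line there

The R² = 0.9557 only validates the fit within [1.24, 9.51]; treat ŷ = 6.0536 with caution.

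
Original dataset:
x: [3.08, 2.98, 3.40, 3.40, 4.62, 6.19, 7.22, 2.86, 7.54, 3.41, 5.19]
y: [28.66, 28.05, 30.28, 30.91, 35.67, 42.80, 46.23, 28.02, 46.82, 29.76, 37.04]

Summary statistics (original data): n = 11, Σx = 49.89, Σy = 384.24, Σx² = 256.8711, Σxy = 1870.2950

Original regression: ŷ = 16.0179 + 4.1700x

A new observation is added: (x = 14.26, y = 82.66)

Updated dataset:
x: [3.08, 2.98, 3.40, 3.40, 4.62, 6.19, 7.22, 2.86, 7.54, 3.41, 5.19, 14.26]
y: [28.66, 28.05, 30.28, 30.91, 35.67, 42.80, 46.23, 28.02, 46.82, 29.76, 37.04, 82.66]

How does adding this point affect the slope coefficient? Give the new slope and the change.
Adding the point moves β₁ from 4.1700 to 4.7156, i.e. it increases by 0.5456 (+13.1%).

x = 14.26 lies well outside the original x-range [2.86, 7.54] (x̄ ≈ 4.54), so this observation has high leverage and can move the slope substantially.

Step 1: Update the sums with the new point (n goes from 11 to 12)
Σx  = 49.89 + 14.26 = 64.15
Σy  = 384.24 + 82.66 = 466.90
Σx² = 256.8711 + 14.26² = 256.8711 + 203.3476 = 460.2187
Σxy = 1870.2950 + 14.26×82.66 = 1870.2950 + 1178.7316 = 3049.0266

Step 2: Recompute the slope with b₁ = (nΣxy − ΣxΣy) / (nΣx² − (Σx)²)
Numerator   = 12×3049.0266 − 64.15×466.90 = 36588.3192 − 29951.6350 = 6636.6842
Denominator = 12×460.2187 − 64.15² = 5522.6244 − 4115.2225 = 1407.4019
b₁(new) = 6636.6842 / 1407.4019 = 4.7156

(Same formula on the original sums: (11×1870.2950 − 49.89×384.24) / (11×256.8711 − 49.89²) = 1403.5114 / 336.5700 = 4.1700, matching the given fit.)

Step 3: Change in slope
Δβ₁ = 4.7156 − 4.1700 = +0.5456
Relative change = +0.5456 / 4.1700 × 100% = +13.1%
→ the slope increases when the point is added.

A high-leverage point only changes the slope if it is off the original line; here y = 82.66 is above the original trend, so the slope increases.
In practice: examine leverage (hᵢ) and Cook's distance rather than deleting it automatically.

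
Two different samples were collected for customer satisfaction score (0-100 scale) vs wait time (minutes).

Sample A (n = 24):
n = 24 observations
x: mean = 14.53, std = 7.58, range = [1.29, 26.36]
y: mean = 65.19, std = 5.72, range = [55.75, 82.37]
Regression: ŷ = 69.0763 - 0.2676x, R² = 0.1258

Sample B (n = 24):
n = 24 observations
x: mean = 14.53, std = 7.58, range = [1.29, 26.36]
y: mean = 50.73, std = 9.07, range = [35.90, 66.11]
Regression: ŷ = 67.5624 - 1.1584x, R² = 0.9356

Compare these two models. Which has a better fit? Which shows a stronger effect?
Model B has the better fit (R² = 0.9356 vs 0.1258). Model B shows the stronger effect (|β₁| = 1.1584 vs 0.2676).

Model Comparison:

Goodness of fit (R²):
- Model A: R² = 0.1258 → 12.58% of variance in satisfaction score explained
- Model B: R² = 0.9356 → 93.56% of variance in satisfaction score explained
- 0.9356 > 0.1258 → Model B has the better fit

Which has the larger per-minute effect? (|β₁|)
- Model A: β₁ = -0.2676 → predicted satisfaction score falls 0.2676 points per additional minute of wait time
- Model B: β₁ = -1.1584 → predicted satisfaction score falls 1.1584 points per additional minute of wait time
- |-0.2676| < |-1.1584| → Model B shows the stronger marginal effect

Note: A better fit (higher R²) doesn't necessarily mean a more important relationship.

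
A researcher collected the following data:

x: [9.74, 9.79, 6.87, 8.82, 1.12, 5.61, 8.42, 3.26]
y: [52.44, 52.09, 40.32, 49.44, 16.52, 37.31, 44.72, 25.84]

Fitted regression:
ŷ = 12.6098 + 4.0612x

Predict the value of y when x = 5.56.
ŷ = 35.1901

x = 5.56 lies inside the observed range [1.12, 9.79], so the fitted equation applies directly:

ŷ = 12.6098 + 4.0612 × 5.56
ŷ = 12.6098 + 22.5803
ŷ = 35.1901

This is a point prediction; actual observations scatter around it by roughly the residual standard deviation.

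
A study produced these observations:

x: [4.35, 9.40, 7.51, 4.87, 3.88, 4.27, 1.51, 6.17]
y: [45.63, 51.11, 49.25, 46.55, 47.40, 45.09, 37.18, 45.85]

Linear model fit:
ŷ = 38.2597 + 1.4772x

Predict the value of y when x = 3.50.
ŷ = 43.4299

To predict y for x = 3.50, substitute into the regression equation:

ŷ = 38.2597 + 1.4772 × 3.50
ŷ = 38.2597 + 5.1702
ŷ = 43.4299

This is a point prediction; actual observations scatter around it by roughly the residual standard deviation.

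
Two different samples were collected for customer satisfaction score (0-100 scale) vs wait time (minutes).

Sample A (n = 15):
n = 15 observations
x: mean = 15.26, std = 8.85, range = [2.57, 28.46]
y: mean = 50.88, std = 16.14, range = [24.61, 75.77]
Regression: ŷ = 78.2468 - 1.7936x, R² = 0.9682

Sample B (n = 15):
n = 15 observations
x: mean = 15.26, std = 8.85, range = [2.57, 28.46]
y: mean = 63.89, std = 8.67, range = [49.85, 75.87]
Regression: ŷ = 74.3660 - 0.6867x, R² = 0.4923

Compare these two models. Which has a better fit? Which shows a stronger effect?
Model A has the better fit (R² = 0.9682 vs 0.4923). Model A shows the stronger effect (|β₁| = 1.7936 vs 0.6867).

Model Comparison:

Which explains more variance? (R²)
- Model A: R² = 0.9682 → 96.82% of variance in satisfaction score explained
- Model B: R² = 0.4923 → 49.23% of variance in satisfaction score explained
- 0.9682 > 0.4923 → Model A has the better fit

Effect size (slope magnitude):
- Model A: β₁ = -1.7936 → predicted satisfaction score falls 1.7936 points per additional minute of wait time
- Model B: β₁ = -0.6867 → predicted satisfaction score falls 0.6867 points per additional minute of wait time
- |-1.7936| > |-0.6867| → Model A shows the stronger marginal effect

Notes:
- The two samples could reflect different populations, time periods, or measurement quality.
- A steeper slope doesn't make a better model if the scatter around the line is large.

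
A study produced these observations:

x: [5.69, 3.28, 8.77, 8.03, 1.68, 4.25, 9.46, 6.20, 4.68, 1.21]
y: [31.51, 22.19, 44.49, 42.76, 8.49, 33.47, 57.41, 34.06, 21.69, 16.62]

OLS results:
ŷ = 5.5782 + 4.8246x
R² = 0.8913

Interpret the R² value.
R² = 0.8913 means 89.13% of the variation in y is explained by the linear relationship with x. This indicates a strong fit.

R² = 1 − SS_res/SS_tot compares the residual scatter to the total scatter of y about its mean.

Here R² = 0.8913:
- Explained: 89.13% of the variation in y
- Unexplained (residual): 100% − 89.13% = 10.87%
- Rule of thumb (below 0.3 weak; 0.3 to below 0.7 moderate; 0.7 and above strong) → strong

Calculation: R² = 1 − (SS_res / SS_tot), where SS_res is the sum of squared residuals and SS_tot the total sum of squares.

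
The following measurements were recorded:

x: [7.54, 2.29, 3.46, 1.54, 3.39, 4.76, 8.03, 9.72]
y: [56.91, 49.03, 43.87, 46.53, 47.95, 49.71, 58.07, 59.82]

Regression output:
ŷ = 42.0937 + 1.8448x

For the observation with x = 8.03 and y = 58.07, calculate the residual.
Residual = 1.1626

The residual is the difference between the actual value and the predicted value:

Residual = y - ŷ

Step 1: Calculate predicted value
ŷ = 42.0937 + 1.8448 × 8.03
ŷ = 56.9074

Step 2: Calculate residual
Residual = 58.07 - 56.9074
Residual = 1.1626

The residual is positive, so the observed y = 58.07 sits above the regression line (the line underestimates it by 1.1626).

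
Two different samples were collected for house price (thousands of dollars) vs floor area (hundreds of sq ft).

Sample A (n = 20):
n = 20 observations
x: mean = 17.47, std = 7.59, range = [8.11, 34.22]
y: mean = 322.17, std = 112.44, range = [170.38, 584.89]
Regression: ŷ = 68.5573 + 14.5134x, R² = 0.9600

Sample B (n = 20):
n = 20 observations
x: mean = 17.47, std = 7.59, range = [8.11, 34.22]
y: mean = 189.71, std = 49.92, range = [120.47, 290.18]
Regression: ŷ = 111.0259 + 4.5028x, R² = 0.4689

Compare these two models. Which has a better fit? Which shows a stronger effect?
Model A has the better fit (R² = 0.9600 vs 0.4689). Model A shows the stronger effect (|β₁| = 14.5134 vs 4.5028).

Model Comparison:

Fit — compare R²:
- Model A: R² = 0.9600 → 96.00% of variance in house price explained
- Model B: R² = 0.4689 → 46.89% of variance in house price explained
- 0.9600 > 0.4689 → Model A has the better fit

Effect size (slope magnitude):
- Model A: β₁ = 14.5134 → predicted house price rises 14.5134 thousand dollars per additional hundred sq ft of floor area
- Model B: β₁ = 4.5028 → predicted house price rises 4.5028 thousand dollars per additional hundred sq ft of floor area
- |14.5134| > |4.5028| → Model A shows the stronger marginal effect

Notes:
- R² measures how tightly points cluster around the line; β₁ measures how steep the line is — they answer different questions.
- A better fit (higher R²) doesn't necessarily mean a more important relationship.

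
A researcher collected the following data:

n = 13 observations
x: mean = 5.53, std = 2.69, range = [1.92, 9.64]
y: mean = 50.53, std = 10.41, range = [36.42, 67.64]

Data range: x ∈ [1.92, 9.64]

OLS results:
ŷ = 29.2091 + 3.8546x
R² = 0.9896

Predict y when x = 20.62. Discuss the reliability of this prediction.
The equation gives ŷ = 108.6910; however x = 20.62 is 10.98 units above the observed range, so this extrapolated value should not be trusted.

Prediction calculation:
ŷ = 29.2091 + 3.8546 × 20.62
ŷ = 108.6910

Reliability:
- Data range: x ∈ [1.92, 9.64]
- Prediction point: x = 20.62 is 10.98 units above the observed range → this is EXTRAPOLATION, not interpolation

Why that matters here:
- There are no observations near this x to validate the fitted line there
- Real relationships often flatten, saturate, or turn nonlinear at extremes
- The standard error of prediction grows with (x − x̄)², and x = 20.62 is far from x̄ = 5.53

The R² = 0.9896 only validates the fit within [1.92, 9.64]; treat ŷ = 108.6910 with caution.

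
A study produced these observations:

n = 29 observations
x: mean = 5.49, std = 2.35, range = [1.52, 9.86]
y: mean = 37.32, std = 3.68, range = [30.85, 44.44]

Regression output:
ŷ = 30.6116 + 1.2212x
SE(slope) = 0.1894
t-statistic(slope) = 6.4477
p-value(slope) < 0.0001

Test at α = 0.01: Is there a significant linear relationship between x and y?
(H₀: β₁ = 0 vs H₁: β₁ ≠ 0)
Since p-value < 0.0001 < α = 0.01, reject H₀ — the slope is significantly different from 0.

Hypothesis test for the slope coefficient:

H₀: β₁ = 0 (no linear relationship)
H₁: β₁ ≠ 0 (linear relationship exists)

Test statistic: t = β̂₁ / SE(β̂₁) = 1.2212 / 0.1894 = 6.4477

p < 0.0001: how often a slope estimate this far from 0 (in SE units) would arise by chance if β₁ were truly 0.

Decision rule: reject H₀ if p-value < α.
p-value < 0.0001 < α = 0.01 → reject H₀.

At α = 0.01 the data do provide convincing evidence of a nonzero slope.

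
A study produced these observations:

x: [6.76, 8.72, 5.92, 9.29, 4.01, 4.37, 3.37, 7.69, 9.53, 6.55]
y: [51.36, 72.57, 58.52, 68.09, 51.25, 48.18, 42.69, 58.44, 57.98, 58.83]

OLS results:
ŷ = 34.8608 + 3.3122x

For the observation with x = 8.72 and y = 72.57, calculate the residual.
Residual = 8.8268

The residual is the difference between the actual value and the predicted value:

Residual = y - ŷ

Step 1: Calculate predicted value
ŷ = 34.8608 + 3.3122 × 8.72
ŷ = 63.7432

Step 2: Calculate residual
Residual = 72.57 - 63.7432
Residual = 8.8268

Interpretation: the model underestimates the actual value by 8.8268 at this point (positive residual → observation lies above the fitted line).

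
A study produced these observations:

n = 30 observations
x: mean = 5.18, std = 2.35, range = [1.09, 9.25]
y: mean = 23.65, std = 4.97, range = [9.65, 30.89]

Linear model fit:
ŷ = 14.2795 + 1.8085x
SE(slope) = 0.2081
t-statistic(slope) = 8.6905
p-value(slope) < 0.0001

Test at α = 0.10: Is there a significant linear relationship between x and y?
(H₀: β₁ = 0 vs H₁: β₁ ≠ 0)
Reject H₀: p-value < 0.0001 < α = 0.10. The linear relationship is significant at the 10% level.

Hypothesis test for the slope coefficient:

H₀: β₁ = 0 (no linear relationship)
H₁: β₁ ≠ 0 (linear relationship exists)

Test statistic: t = β̂₁ / SE(β̂₁) = 1.8085 / 0.2081 = 8.6905

The p-value (<0.0001) is the probability, under H₀, of a t-statistic at least as extreme as |t| = 8.6905 (two-sided, df = n − 2 = 28).

Decision rule: reject H₀ if p-value < α.
p-value < 0.0001 < α = 0.10 → reject H₀.

There is sufficient evidence at the 10% significance level to conclude that a linear relationship exists between x and y.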